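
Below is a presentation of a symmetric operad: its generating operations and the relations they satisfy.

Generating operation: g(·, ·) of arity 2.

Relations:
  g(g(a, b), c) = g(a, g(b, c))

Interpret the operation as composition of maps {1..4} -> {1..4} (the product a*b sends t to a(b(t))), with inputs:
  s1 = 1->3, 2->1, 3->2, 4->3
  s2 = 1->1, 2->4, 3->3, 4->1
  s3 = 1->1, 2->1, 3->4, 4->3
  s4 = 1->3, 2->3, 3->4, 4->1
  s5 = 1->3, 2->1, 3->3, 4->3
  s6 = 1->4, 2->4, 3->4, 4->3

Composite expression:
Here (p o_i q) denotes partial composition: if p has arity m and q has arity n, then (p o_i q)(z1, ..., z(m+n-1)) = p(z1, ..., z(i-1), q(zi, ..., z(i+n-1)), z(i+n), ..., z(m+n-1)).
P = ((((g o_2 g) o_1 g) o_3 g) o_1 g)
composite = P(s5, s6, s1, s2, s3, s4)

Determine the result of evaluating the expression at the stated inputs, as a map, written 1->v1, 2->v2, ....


1->3, 2->3, 3->3, 4->3

g(s5, s6) = 1->3, 2->3, 3->3, 4->3
g(g(s5, s6), s1) = 1->3, 2->3, 3->3, 4->3
g(s2, s3) = 1->1, 2->1, 3->1, 4->3
g(g(s2, s3), s4) = 1->1, 2->1, 3->3, 4->1
g(g(g(s5, s6), s1), g(g(s2, s3), s4)) = 1->3, 2->3, 3->3, 4->3


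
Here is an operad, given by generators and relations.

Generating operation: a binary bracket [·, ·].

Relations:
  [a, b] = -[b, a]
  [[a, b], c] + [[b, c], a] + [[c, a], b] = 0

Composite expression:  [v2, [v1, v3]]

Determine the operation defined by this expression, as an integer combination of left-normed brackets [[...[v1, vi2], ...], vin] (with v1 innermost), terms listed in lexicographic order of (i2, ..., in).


-[[v1, v3], v2]

Expand each bracket as ab - ba; the v1-initial words give the coefficients.
Composite bracket: [v2, [v1, v3]]
Each bracket splits as ab - ba, giving 4 signed words (2^2 = 4).
The v1-initial words carry the normal form:
  the word v1v3v2 carries sign -1 and contributes -[[v1, v3], v2]


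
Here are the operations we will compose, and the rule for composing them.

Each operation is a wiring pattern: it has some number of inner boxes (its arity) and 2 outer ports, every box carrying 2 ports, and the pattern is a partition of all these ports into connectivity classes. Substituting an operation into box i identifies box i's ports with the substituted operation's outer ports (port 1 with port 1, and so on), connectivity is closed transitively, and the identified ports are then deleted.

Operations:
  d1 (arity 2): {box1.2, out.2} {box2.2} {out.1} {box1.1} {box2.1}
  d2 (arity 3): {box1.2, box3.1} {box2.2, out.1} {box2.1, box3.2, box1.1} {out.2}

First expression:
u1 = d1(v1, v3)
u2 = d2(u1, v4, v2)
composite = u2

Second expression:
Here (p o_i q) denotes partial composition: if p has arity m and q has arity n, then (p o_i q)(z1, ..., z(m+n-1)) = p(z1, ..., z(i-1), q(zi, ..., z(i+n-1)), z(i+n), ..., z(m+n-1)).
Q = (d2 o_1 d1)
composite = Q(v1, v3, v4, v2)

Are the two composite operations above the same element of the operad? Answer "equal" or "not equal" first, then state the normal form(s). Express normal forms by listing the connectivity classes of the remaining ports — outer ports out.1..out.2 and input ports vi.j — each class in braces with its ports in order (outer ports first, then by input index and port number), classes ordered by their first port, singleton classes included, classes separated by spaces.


equal: each reduces to {out.1, v4.2} {out.2} {v1.1} {v1.2, v2.1} {v2.2, v4.1} {v3.1} {v3.2}

In normal form, the first expression is {out.1, v4.2} {out.2} {v1.1} {v1.2, v2.1} {v2.2, v4.1} {v3.1} {v3.2}
In normal form, the second expression is {out.1, v4.2} {out.2} {v1.1} {v1.2, v2.1} {v2.2, v4.1} {v3.1} {v3.2}
Both agree, so they are equal.


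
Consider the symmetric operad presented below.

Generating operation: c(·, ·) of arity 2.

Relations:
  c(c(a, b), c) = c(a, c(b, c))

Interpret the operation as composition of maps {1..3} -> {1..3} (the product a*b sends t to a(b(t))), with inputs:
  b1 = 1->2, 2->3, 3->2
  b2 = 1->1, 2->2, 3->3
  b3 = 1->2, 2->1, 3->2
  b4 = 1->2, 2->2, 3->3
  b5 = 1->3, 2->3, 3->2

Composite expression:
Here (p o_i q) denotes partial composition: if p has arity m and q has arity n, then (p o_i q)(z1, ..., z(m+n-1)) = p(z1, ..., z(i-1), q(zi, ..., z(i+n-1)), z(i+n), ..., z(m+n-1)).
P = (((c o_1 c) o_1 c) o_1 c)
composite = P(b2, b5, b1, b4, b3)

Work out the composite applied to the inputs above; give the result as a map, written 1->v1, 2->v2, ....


1->2, 2->2, 3->2


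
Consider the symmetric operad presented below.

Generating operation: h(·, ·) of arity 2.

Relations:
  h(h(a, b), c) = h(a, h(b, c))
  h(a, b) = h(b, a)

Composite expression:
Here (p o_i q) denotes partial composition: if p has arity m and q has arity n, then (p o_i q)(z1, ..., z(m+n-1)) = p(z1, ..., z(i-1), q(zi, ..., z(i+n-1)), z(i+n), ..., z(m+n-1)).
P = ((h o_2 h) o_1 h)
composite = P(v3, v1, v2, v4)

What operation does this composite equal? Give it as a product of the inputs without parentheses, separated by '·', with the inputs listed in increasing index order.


v1 · v2 · v3 · v4


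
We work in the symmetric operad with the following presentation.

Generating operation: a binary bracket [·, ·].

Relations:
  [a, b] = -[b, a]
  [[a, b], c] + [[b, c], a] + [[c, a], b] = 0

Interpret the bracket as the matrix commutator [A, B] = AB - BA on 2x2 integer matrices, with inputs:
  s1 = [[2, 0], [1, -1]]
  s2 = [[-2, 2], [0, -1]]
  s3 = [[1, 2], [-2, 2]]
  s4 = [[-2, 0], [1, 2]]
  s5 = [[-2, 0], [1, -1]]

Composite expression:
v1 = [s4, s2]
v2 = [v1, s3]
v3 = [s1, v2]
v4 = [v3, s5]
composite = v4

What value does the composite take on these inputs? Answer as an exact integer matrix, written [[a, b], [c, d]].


[[-48, -48], [-89, 48]]

[s4, s2] = [[-2, -8], [-1, 2]]
[[s4, s2], s3] = [[18, -16], [-7, -18]]
[s1, [[s4, s2], s3]] = [[16, -48], [57, -16]]
[[s1, [[s4, s2], s3]], s5] = [[-48, -48], [-89, 48]]


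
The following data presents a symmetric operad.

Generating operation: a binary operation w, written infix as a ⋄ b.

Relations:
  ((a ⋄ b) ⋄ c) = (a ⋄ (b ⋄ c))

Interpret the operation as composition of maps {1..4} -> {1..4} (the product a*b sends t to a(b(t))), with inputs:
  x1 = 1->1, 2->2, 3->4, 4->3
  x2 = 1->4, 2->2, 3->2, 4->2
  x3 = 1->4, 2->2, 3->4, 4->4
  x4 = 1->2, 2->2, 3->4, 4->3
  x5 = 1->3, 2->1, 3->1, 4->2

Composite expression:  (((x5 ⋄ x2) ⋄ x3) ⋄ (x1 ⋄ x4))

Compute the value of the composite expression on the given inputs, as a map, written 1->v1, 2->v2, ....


1->1, 2->1, 3->1, 4->1

(x5 ⋄ x2) = 1->2, 2->1, 3->1, 4->1
((x5 ⋄ x2) ⋄ x3) = 1->1, 2->1, 3->1, 4->1
(x1 ⋄ x4) = 1->2, 2->2, 3->3, 4->4
(((x5 ⋄ x2) ⋄ x3) ⋄ (x1 ⋄ x4)) = 1->1, 2->1, 3->1, 4->1


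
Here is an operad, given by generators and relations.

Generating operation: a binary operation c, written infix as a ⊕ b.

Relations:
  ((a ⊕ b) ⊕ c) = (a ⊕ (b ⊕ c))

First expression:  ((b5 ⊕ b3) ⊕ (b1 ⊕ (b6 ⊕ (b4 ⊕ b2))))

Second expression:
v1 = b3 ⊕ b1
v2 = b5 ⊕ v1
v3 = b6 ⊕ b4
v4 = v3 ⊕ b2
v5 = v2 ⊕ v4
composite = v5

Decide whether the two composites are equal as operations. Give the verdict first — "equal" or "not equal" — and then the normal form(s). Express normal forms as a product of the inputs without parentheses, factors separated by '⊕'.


equal; the common form is b5 ⊕ b3 ⊕ b1 ⊕ b6 ⊕ b4 ⊕ b2

The first expression reduces to b5 ⊕ b3 ⊕ b1 ⊕ b6 ⊕ b4 ⊕ b2
The second expression reduces to b5 ⊕ b3 ⊕ b1 ⊕ b6 ⊕ b4 ⊕ b2
Identical normal forms: equal.


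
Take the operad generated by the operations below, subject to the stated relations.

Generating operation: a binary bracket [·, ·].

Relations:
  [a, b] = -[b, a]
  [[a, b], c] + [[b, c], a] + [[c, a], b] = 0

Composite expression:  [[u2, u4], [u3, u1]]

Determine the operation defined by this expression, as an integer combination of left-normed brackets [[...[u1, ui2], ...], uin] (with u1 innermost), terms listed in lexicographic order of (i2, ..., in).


[[[u1, u3], u2], u4] - [[[u1, u3], u4], u2]


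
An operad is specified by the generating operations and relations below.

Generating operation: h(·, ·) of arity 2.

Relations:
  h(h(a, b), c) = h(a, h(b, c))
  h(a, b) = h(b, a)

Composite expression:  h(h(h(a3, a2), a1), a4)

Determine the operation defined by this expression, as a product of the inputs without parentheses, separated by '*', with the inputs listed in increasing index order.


a1 * a2 * a3 * a4

Any arrangement under h is one operation, so sort the a-inputs.
h(a3, a2) collapses to a3 * a2
h(h(a3, a2), a1) collapses to a3 * a2 * a1
h(h(h(a3, a2), a1), a4) collapses to a3 * a2 * a1 * a4
the factors in increasing index order: a1 * a2 * a3 * a4


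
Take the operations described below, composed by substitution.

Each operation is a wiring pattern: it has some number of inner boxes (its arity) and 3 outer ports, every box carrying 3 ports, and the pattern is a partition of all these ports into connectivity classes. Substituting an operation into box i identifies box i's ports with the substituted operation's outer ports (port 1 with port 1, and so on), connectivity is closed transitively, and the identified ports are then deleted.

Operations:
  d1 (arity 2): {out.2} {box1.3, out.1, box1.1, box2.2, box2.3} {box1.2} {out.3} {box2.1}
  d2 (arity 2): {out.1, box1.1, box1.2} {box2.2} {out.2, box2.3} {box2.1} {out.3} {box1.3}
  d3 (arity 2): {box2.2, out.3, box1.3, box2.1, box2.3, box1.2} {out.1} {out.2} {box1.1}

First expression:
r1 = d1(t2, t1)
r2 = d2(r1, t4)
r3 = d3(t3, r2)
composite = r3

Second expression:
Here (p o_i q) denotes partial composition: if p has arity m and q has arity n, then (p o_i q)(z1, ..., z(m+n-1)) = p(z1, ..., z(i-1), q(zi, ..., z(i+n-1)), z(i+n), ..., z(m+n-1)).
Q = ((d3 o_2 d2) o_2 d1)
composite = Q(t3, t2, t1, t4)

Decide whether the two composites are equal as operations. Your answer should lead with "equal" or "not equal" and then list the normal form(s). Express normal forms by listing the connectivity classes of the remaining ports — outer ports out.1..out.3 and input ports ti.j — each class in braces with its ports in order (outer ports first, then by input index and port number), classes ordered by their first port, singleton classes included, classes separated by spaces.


equal: each reduces to {out.1} {out.2} {out.3, t1.2, t1.3, t2.1, t2.3, t3.2, t3.3, t4.3} {t1.1} {t2.2} {t3.1} {t4.1} {t4.2}

Normal form of the first expression: {out.1} {out.2} {out.3, t1.2, t1.3, t2.1, t2.3, t3.2, t3.3, t4.3} {t1.1} {t2.2} {t3.1} {t4.1} {t4.2}
Normal form of the second expression: {out.1} {out.2} {out.3, t1.2, t1.3, t2.1, t2.3, t3.2, t3.3, t4.3} {t1.1} {t2.2} {t3.1} {t4.1} {t4.2}
Identical normal forms: equal.


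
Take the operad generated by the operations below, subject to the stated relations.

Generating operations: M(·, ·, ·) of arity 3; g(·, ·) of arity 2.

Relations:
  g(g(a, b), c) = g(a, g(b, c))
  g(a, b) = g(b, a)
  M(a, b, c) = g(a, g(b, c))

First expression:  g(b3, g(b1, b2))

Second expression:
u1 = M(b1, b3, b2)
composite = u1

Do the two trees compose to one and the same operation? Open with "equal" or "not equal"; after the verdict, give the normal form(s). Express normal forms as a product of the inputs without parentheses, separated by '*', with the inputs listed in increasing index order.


equal; the common form is b1 * b2 * b3

The first composite normalizes to b1 * b2 * b3
The second composite normalizes to b1 * b2 * b3
The normal forms match — equal.


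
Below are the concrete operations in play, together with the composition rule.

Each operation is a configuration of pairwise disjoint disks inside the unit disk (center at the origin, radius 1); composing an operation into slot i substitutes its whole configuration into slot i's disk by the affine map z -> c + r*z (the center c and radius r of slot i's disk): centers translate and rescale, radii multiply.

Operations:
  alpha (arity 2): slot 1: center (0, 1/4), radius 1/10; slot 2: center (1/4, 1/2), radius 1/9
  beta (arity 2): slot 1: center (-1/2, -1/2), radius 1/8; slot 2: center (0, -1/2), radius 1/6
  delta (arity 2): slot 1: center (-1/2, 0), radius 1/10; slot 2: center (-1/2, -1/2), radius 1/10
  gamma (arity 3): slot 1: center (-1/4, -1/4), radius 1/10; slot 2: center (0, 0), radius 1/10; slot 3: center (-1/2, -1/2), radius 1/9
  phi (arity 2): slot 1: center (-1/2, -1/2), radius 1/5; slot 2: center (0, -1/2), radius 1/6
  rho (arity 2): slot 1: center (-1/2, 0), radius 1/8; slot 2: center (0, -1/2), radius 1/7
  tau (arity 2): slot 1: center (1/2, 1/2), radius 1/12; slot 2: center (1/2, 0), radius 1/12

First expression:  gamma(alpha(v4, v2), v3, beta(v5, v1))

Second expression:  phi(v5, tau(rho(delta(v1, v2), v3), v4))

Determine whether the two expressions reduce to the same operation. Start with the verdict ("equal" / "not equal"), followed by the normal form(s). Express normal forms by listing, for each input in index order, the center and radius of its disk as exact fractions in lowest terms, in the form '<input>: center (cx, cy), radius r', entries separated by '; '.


not equal; first: v1: center (-1/2, -5/9), radius 1/54; v2: center (-9/40, -1/5), radius 1/90; v3: center (0, 0), radius 1/10; v4: center (-1/4, -9/40), radius 1/100; v5: center (-5/9, -5/9), radius 1/72; second: v1: center (29/384, -5/12), radius 1/5760; v2: center (29/384, -481/1152), radius 1/5760; v3: center (1/12, -61/144), radius 1/504; v4: center (1/12, -1/2), radius 1/72; v5: center (-1/2, -1/2), radius 1/5

The first expression reduces to v1: center (-1/2, -5/9), radius 1/54; v2: center (-9/40, -1/5), radius 1/90; v3: center (0, 0), radius 1/10; v4: center (-1/4, -9/40), radius 1/100; v5: center (-5/9, -5/9), radius 1/72
The second expression reduces to v1: center (29/384, -5/12), radius 1/5760; v2: center (29/384, -481/1152), radius 1/5760; v3: center (1/12, -61/144), radius 1/504; v4: center (1/12, -1/2), radius 1/72; v5: center (-1/2, -1/2), radius 1/5
They disagree, so not equal.


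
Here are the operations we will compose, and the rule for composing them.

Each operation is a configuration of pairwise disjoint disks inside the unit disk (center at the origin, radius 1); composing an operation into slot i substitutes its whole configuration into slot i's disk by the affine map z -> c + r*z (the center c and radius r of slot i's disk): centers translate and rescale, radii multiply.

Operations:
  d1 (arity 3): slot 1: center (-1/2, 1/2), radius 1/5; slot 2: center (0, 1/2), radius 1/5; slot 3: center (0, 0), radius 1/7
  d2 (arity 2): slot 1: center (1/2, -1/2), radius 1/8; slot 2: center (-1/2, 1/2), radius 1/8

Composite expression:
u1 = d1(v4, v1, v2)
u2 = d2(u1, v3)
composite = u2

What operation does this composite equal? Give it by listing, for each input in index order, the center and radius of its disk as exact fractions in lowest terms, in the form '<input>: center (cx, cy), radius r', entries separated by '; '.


v1: center (1/2, -7/16), radius 1/40; v2: center (1/2, -1/2), radius 1/56; v3: center (-1/2, 1/2), radius 1/8; v4: center (7/16, -7/16), radius 1/40

Nesting under d2 composes maps z -> c + r*z down each v-path.
tracing v4 down its 2-map path: center (7/16, -7/16), radius 1/40
tracing v1 down its 2-map path: center (1/2, -7/16), radius 1/40
tracing v2 down its 2-map path: center (1/2, -1/2), radius 1/56
tracing v3 down its 1-map path: center (-1/2, 1/2), radius 1/8


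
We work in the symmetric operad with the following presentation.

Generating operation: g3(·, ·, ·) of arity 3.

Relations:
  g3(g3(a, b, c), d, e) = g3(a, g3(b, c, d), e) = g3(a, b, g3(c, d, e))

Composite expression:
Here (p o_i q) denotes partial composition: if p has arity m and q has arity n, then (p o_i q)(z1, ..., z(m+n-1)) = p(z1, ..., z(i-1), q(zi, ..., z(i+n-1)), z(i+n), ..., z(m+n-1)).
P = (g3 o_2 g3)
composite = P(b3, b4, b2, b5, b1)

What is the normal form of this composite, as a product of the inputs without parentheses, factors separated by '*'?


b3 * b4 * b2 * b5 * b1

All parenthesizations of g3 agree; list the b-inputs left to right.
g3(b4, b2, b5) flattens to b4 * b2 * b5
g3(b3, g3(b4, b2, b5), b1) flattens to b3 * b4 * b2 * b5 * b1


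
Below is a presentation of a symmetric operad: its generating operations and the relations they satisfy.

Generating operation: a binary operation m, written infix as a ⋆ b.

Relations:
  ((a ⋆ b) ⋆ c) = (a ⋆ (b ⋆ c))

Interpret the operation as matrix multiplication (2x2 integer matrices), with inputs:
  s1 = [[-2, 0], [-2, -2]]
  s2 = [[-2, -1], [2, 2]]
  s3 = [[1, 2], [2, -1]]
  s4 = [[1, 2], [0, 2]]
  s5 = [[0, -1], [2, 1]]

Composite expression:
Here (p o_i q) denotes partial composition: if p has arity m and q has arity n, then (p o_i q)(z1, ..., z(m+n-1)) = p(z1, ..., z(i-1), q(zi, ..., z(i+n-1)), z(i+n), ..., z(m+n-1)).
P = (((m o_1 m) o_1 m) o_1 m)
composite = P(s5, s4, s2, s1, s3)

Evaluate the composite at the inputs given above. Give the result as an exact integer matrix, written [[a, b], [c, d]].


(s5 ⋆ s4) = [[0, -2], [2, 6]]
((s5 ⋆ s4) ⋆ s2) = [[-4, -4], [8, 10]]
(((s5 ⋆ s4) ⋆ s2) ⋆ s1) = [[16, 8], [-36, -20]]
((((s5 ⋆ s4) ⋆ s2) ⋆ s1) ⋆ s3) = [[32, 24], [-76, -52]]

[[32, 24], [-76, -52]]


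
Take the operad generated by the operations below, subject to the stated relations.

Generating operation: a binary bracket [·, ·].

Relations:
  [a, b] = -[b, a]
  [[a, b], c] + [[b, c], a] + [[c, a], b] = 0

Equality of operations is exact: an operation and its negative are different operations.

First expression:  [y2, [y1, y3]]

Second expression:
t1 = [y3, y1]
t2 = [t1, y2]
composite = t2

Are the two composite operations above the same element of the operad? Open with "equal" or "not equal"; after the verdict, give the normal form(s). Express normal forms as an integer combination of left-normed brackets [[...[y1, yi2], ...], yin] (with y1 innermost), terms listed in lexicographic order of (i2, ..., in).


In normal form, the first expression is -[[y1, y3], y2]
In normal form, the second expression is -[[y1, y3], y2]
The normal forms match — equal.

equal: each reduces to -[[y1, y3], y2]


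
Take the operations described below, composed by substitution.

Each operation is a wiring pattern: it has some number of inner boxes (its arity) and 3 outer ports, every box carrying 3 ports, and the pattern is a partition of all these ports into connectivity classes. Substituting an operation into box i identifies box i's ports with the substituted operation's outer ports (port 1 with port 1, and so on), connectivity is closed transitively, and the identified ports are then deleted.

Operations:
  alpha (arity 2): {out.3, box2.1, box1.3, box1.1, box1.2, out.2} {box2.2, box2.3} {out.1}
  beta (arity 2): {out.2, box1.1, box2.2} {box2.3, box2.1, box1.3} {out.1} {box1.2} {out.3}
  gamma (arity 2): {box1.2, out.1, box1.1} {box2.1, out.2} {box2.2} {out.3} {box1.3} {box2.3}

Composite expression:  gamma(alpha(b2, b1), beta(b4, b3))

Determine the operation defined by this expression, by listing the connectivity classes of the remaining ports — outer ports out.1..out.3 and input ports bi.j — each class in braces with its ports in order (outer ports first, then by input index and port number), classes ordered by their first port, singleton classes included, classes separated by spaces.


{out.1, b1.1, b2.1, b2.2, b2.3} {out.2} {out.3} {b1.2, b1.3} {b3.1, b3.3, b4.3} {b3.2, b4.1} {b4.2}

After gluing at gamma, chains via deleted ports link the b-ports.
the subtree at alpha composes to {out.1} {out.2, out.3, b1.1, b2.1, b2.2, b2.3} {b1.2, b1.3} on (b2, b1); out.j = own outer ports
the subtree at beta composes to {out.1} {out.2, b3.2, b4.1} {out.3} {b3.1, b3.3, b4.3} {b4.2} on (b4, b3); out.j = own outer ports
the subtree at gamma composes to {out.1, b1.1, b2.1, b2.2, b2.3} {out.2} {out.3} {b1.2, b1.3} {b3.1, b3.3, b4.3} {b3.2, b4.1} {b4.2} on (b2, b1, b4, b3); out.j = own outer ports


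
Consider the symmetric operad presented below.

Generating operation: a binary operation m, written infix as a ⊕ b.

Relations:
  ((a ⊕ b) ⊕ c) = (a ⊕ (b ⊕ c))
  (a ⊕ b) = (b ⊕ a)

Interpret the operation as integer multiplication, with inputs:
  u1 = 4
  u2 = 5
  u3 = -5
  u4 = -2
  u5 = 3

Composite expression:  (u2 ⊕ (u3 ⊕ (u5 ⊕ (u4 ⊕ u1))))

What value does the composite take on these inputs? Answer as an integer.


(u4 ⊕ u1) = -8
(u5 ⊕ (u4 ⊕ u1)) = -24
(u3 ⊕ (u5 ⊕ (u4 ⊕ u1))) = 120
(u2 ⊕ (u3 ⊕ (u5 ⊕ (u4 ⊕ u1)))) = 600

600


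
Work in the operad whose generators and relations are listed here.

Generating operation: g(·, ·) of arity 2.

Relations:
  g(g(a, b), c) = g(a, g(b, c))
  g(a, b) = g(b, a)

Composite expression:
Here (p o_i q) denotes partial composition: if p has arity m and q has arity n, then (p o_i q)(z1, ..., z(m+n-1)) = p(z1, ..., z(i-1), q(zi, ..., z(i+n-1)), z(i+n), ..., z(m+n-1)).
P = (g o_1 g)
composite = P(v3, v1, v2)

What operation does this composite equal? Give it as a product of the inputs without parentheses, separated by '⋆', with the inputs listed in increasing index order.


v1 ⋆ v2 ⋆ v3

Any arrangement under g is one operation, so sort the v-inputs.
g(v3, v1) flattens to v3 ⋆ v1
g(g(v3, v1), v2) flattens to v3 ⋆ v1 ⋆ v2
sorting the factors by input index: v1 ⋆ v2 ⋆ v3


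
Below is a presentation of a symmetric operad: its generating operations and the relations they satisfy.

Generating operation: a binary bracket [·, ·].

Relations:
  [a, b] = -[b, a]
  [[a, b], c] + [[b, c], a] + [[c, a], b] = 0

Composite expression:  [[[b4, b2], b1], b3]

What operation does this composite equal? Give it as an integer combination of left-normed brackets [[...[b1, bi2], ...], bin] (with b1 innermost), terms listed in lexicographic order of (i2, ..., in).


Antisymmetry and Jacobi reduce to b1-anchored left-normed brackets.
Composite bracket: [[[b4, b2], b1], b3]
Each bracket splits as ab - ba, giving 8 signed words (2^3 = 8).
The b1-initial words carry the normal form:
  from b1b2b4b3, sign +1: term +[[[b1, b2], b4], b3]
  from b1b4b2b3, sign -1: term -[[[b1, b4], b2], b3]

[[[b1, b2], b4], b3] - [[[b1, b4], b2], b3]


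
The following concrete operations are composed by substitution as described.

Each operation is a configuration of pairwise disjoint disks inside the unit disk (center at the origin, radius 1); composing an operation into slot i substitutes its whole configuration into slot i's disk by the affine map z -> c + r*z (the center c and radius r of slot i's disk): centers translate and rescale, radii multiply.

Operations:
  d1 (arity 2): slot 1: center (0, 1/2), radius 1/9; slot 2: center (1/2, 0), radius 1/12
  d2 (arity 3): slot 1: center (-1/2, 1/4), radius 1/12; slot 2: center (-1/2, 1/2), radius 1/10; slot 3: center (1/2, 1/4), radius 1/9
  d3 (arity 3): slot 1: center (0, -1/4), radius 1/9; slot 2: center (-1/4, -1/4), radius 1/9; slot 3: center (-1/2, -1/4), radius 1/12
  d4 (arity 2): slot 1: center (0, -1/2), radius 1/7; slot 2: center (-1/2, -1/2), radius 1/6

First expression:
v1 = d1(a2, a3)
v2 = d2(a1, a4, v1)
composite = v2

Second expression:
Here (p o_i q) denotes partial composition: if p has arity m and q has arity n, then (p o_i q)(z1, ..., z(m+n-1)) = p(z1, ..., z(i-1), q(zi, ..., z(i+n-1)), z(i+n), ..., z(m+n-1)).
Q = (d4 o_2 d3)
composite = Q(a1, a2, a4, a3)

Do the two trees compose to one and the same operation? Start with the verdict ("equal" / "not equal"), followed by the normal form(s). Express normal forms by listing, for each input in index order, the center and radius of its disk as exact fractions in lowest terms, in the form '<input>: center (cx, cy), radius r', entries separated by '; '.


not equal; first: a1: center (-1/2, 1/4), radius 1/12; a2: center (1/2, 11/36), radius 1/81; a3: center (5/9, 1/4), radius 1/108; a4: center (-1/2, 1/2), radius 1/10; second: a1: center (0, -1/2), radius 1/7; a2: center (-1/2, -13/24), radius 1/54; a3: center (-7/12, -13/24), radius 1/72; a4: center (-13/24, -13/24), radius 1/54

In normal form, the first expression is a1: center (-1/2, 1/4), radius 1/12; a2: center (1/2, 11/36), radius 1/81; a3: center (5/9, 1/4), radius 1/108; a4: center (-1/2, 1/2), radius 1/10
In normal form, the second expression is a1: center (0, -1/2), radius 1/7; a2: center (-1/2, -13/24), radius 1/54; a3: center (-7/12, -13/24), radius 1/72; a4: center (-13/24, -13/24), radius 1/54
Different reductions; not equal.


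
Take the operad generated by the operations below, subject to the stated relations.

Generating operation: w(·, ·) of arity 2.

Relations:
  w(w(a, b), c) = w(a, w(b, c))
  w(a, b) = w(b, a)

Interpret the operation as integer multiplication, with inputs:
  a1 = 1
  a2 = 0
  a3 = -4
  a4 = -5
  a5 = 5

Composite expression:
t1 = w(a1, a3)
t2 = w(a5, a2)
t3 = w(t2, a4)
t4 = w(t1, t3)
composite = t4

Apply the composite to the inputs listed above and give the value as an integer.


0

w(a1, a3) = -4
w(a5, a2) = 0
w(w(a5, a2), a4) = 0
w(w(a1, a3), w(w(a5, a2), a4)) = 0


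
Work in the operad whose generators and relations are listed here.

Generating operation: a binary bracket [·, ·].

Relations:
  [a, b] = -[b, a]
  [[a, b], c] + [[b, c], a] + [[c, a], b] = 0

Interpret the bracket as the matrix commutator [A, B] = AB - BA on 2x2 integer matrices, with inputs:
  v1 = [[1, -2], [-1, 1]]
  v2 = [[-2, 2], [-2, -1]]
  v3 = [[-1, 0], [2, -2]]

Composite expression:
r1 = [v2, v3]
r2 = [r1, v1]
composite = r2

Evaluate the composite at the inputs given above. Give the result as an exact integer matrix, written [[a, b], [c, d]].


[[2, -16], [8, -2]]

[v2, v3] = [[4, -2], [0, -4]]
[[v2, v3], v1] = [[2, -16], [8, -2]]


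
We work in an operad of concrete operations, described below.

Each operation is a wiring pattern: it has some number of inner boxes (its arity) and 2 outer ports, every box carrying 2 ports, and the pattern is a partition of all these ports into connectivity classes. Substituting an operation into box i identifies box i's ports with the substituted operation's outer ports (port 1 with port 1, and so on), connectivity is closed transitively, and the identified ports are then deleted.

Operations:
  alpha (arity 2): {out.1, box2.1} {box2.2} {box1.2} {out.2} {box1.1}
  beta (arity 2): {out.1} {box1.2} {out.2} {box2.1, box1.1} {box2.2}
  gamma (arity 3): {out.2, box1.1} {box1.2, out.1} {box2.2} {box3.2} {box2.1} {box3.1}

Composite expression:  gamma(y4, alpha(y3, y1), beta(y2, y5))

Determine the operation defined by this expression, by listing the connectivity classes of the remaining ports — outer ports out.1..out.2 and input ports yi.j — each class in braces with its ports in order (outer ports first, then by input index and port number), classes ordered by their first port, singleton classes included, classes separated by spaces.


{out.1, y4.2} {out.2, y4.1} {y1.1} {y1.2} {y2.1, y5.1} {y2.2} {y3.1} {y3.2} {y5.2}

Reachability decides: close wires over gamma-identified ports.
through alpha, on inputs (y3, y1): {out.1, y1.1} {out.2} {y1.2} {y3.1} {y3.2} (out.j = stage outer ports)
through beta, on inputs (y2, y5): {out.1} {out.2} {y2.1, y5.1} {y2.2} {y5.2} (out.j = stage outer ports)
through gamma, on inputs (y4, y3, y1, y2, y5): {out.1, y4.2} {out.2, y4.1} {y1.1} {y1.2} {y2.1, y5.1} {y2.2} {y3.1} {y3.2} {y5.2} (out.j = stage outer ports)


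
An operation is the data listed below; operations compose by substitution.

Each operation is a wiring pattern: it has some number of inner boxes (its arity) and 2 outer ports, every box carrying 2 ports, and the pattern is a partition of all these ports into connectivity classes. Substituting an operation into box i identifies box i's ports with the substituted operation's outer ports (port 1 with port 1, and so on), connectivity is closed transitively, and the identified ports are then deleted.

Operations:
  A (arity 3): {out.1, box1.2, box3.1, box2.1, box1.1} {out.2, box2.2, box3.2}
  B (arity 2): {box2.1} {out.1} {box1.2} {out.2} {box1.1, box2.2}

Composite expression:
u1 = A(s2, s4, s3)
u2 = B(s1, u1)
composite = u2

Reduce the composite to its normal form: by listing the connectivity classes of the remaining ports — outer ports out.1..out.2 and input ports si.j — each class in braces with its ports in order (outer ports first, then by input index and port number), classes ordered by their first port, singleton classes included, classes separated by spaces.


{out.1} {out.2} {s1.1, s3.2, s4.2} {s1.2} {s2.1, s2.2, s3.1, s4.1}

Connectivity passes through glued B-boundaries; trace each wire chain.
A over (s2, s4, s3) gives {out.1, s2.1, s2.2, s3.1, s4.1} {out.2, s3.2, s4.2}, out.j being that stage's outer ports
B over (s1, s2, s4, s3) gives {out.1} {out.2} {s1.1, s3.2, s4.2} {s1.2} {s2.1, s2.2, s3.1, s4.1}, out.j being that stage's outer ports


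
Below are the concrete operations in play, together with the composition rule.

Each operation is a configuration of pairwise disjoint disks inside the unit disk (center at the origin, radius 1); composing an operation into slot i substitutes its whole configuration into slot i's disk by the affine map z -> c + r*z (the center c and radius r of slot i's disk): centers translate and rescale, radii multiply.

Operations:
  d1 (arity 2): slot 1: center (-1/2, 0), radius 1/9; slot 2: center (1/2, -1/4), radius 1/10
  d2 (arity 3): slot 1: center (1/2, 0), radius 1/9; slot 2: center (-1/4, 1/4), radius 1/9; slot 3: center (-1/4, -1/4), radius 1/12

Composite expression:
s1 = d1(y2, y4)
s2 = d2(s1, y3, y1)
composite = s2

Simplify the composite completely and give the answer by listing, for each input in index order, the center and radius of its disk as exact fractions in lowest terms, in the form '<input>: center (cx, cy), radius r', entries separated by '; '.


y1: center (-1/4, -1/4), radius 1/12; y2: center (4/9, 0), radius 1/81; y3: center (-1/4, 1/4), radius 1/9; y4: center (5/9, -1/36), radius 1/90


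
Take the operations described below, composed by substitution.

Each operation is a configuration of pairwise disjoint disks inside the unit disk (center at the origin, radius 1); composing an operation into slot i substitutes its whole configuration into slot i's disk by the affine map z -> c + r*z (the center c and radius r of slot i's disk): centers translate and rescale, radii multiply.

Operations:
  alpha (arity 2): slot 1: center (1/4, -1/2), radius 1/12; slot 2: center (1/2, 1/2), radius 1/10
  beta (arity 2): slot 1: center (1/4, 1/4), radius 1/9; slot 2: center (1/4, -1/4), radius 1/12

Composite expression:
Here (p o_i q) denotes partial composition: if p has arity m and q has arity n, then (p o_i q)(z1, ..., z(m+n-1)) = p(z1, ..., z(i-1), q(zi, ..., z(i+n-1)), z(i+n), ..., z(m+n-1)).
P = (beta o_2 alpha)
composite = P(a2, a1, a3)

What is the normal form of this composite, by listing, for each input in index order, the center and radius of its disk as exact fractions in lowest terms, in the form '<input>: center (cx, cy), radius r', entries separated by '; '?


a1: center (13/48, -7/24), radius 1/144; a2: center (1/4, 1/4), radius 1/9; a3: center (7/24, -5/24), radius 1/120

Below beta, radii multiply path by path; the a-disk centers shift.
a2: after 1 affine step, its disk has center (1/4, 1/4), radius 1/9
a1: after 2 affine steps, its disk has center (13/48, -7/24), radius 1/144
a3: after 2 affine steps, its disk has center (7/24, -5/24), radius 1/120


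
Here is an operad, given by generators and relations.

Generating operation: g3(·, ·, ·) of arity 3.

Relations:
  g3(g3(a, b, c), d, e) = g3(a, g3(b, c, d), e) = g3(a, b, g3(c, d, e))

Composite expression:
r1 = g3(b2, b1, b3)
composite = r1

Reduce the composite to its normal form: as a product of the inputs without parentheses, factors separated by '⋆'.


Every regrouping of g3 is equal, so read the b-inputs in written order.
g3(b2, b1, b3) reduces to b2 ⋆ b1 ⋆ b3

b2 ⋆ b1 ⋆ b3


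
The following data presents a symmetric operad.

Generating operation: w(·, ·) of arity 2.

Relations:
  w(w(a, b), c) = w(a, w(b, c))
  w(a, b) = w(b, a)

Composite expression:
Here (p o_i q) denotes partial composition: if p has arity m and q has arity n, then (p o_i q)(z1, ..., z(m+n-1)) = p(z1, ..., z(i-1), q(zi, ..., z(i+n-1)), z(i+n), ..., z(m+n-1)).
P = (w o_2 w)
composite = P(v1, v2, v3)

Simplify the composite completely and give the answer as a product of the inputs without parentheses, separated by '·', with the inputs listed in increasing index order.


v1 · v2 · v3


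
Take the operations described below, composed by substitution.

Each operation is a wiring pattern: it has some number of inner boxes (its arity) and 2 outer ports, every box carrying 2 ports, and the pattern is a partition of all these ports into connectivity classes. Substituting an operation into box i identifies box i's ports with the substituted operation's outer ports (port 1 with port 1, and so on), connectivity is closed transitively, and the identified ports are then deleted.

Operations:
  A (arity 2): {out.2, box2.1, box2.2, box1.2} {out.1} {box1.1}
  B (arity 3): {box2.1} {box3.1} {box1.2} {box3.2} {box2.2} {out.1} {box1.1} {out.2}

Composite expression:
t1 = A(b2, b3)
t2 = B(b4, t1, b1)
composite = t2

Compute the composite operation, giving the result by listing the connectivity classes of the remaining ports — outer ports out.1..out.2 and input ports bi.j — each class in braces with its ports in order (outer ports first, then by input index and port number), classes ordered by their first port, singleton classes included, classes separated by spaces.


{out.1} {out.2} {b1.1} {b1.2} {b2.1} {b2.2, b3.1, b3.2} {b4.1} {b4.2}

Treat the ports identified at B as solder joints: merge, then drop.
stage A: inputs (b2, b3), connectivity {out.1} {out.2, b2.2, b3.1, b3.2} {b2.1}, out.j its boundary
stage B: inputs (b4, b2, b3, b1), connectivity {out.1} {out.2} {b1.1} {b1.2} {b2.1} {b2.2, b3.1, b3.2} {b4.1} {b4.2}, out.j its boundary


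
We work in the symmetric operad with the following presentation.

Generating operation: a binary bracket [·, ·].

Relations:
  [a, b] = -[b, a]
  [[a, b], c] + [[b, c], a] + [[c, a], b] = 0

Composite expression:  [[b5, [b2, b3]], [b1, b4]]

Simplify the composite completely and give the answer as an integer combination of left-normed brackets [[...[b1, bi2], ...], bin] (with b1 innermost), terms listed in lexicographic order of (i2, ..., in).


[[[[b1, b4], b2], b3], b5] - [[[[b1, b4], b3], b2], b5] - [[[[b1, b4], b5], b2], b3] + [[[[b1, b4], b5], b3], b2]


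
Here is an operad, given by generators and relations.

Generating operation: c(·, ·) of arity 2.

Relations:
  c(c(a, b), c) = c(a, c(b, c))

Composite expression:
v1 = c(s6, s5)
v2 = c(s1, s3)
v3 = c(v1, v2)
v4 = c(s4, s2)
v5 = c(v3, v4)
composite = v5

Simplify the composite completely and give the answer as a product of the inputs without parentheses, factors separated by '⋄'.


s6 ⋄ s5 ⋄ s1 ⋄ s3 ⋄ s4 ⋄ s2

Under associativity of c, the answer is the s's in reading order.
c(s6, s5) collapses to s6 ⋄ s5
c(s1, s3) collapses to s1 ⋄ s3
c(c(s6, s5), c(s1, s3)) collapses to s6 ⋄ s5 ⋄ s1 ⋄ s3
c(s4, s2) collapses to s4 ⋄ s2
c(c(c(s6, s5), c(s1, s3)), c(s4, s2)) collapses to s6 ⋄ s5 ⋄ s1 ⋄ s3 ⋄ s4 ⋄ s2


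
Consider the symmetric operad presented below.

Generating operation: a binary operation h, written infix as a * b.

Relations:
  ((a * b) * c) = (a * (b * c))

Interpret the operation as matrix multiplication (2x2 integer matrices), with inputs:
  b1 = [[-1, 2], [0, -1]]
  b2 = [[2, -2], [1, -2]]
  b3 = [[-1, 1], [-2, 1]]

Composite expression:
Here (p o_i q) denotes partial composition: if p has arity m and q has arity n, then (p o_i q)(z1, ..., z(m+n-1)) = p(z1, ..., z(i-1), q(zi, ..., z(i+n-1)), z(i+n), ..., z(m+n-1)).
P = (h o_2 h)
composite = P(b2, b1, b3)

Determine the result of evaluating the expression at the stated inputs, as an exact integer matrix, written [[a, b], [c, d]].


(b1 * b3) = [[-3, 1], [2, -1]]
(b2 * (b1 * b3)) = [[-10, 4], [-7, 3]]

[[-10, 4], [-7, 3]]


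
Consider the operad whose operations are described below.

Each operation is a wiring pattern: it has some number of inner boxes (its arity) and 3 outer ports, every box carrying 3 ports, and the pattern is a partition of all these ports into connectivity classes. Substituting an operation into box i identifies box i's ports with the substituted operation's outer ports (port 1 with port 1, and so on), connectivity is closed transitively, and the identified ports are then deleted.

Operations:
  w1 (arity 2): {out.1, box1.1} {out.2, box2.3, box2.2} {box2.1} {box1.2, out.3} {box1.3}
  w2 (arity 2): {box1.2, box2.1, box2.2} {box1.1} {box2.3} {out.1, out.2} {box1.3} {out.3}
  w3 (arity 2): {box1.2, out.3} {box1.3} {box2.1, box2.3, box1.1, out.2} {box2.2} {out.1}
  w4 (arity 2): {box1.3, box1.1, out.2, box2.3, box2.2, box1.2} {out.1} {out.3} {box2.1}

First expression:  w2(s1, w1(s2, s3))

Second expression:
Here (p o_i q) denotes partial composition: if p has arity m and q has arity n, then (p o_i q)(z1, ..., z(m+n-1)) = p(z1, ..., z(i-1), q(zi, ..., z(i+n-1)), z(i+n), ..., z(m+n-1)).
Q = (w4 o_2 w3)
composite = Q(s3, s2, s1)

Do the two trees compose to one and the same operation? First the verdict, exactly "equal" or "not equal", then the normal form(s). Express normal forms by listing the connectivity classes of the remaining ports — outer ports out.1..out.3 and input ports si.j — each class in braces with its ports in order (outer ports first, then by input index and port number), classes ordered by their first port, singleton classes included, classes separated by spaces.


Reducing the first expression gives {out.1, out.2} {out.3} {s1.1} {s1.2, s2.1, s3.2, s3.3} {s1.3} {s2.2} {s2.3} {s3.1}
Reducing the second expression gives {out.1} {out.2, s1.1, s1.3, s2.1, s2.2, s3.1, s3.2, s3.3} {out.3} {s1.2} {s2.3}
Different reductions; not equal.

not equal; the first gives {out.1, out.2} {out.3} {s1.1} {s1.2, s2.1, s3.2, s3.3} {s1.3} {s2.2} {s2.3} {s3.1} and the second {out.1} {out.2, s1.1, s1.3, s2.1, s2.2, s3.1, s3.2, s3.3} {out.3} {s1.2} {s2.3}


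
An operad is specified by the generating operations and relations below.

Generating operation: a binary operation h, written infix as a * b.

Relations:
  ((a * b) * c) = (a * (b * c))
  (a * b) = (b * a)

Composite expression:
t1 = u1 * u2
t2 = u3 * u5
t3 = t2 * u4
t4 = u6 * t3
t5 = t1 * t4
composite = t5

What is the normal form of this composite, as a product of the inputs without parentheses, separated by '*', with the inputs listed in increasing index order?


Shape and order are irrelevant to h; the u-input set decides.
(u1 * u2) flattens to u1 * u2
(u3 * u5) flattens to u3 * u5
((u3 * u5) * u4) flattens to u3 * u5 * u4
(u6 * ((u3 * u5) * u4)) flattens to u6 * u3 * u5 * u4
((u1 * u2) * (u6 * ((u3 * u5) * u4))) flattens to u1 * u2 * u6 * u3 * u5 * u4
reordering the factors by index: u1 * u2 * u3 * u4 * u5 * u6

u1 * u2 * u3 * u4 * u5 * u6


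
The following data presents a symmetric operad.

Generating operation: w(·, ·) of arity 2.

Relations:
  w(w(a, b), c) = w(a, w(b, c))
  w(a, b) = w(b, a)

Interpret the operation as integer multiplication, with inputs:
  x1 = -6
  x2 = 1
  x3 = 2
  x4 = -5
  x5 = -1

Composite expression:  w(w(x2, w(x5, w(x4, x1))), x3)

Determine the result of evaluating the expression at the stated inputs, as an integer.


w(x4, x1) = 30
w(x5, w(x4, x1)) = -30
w(x2, w(x5, w(x4, x1))) = -30
w(w(x2, w(x5, w(x4, x1))), x3) = -60

-60


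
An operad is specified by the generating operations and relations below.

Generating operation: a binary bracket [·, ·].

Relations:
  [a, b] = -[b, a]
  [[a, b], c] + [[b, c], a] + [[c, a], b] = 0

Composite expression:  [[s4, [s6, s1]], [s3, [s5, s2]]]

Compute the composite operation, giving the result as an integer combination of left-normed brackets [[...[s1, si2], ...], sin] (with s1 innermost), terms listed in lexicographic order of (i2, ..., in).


[[[[[s1, s6], s4], s2], s5], s3] - [[[[[s1, s6], s4], s3], s2], s5] + [[[[[s1, s6], s4], s3], s5], s2] - [[[[[s1, s6], s4], s5], s2], s3]

Skip Jacobi rewriting: expand, keep s1-initial words, read off terms.
Composite bracket: [[s4, [s6, s1]], [s3, [s5, s2]]]
The bracket unfolds into 32 signed words via [a, b] = ab - ba (2^5 = 32).
The s1-initial words carry the normal form:
  word s1s6s4s2s5s3 has sign +1, contributing +[[[[[s1, s6], s4], s2], s5], s3]
  word s1s6s4s3s2s5 has sign -1, contributing -[[[[[s1, s6], s4], s3], s2], s5]
  word s1s6s4s3s5s2 has sign +1, contributing +[[[[[s1, s6], s4], s3], s5], s2]
  word s1s6s4s5s2s3 has sign -1, contributing -[[[[[s1, s6], s4], s5], s2], s3]
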